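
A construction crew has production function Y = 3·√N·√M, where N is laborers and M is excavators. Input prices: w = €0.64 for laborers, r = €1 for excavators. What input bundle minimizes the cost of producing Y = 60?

Cost minimization requires the marginal rate of technical substitution to equal the input-price ratio: MP_N/MP_M = w/r.
Here MP_N/MP_M = (1/2)·(M/N)/(1/2) = (M/N). Setting this equal to 0.64/1 = 0.64 gives M = 0.64N.
Substituting into Y = 60: 3·N^(1/2)·(0.64N)^(1/2) = 60.
Solving, N = 25 and M = 16.

N* = 25, M* = 16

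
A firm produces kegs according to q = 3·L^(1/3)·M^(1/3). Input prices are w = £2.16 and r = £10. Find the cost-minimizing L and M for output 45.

Cost minimization requires the marginal rate of technical substitution to equal the input-price ratio: MP_L/MP_M = w/r.
Here MP_L/MP_M = (1/3)·(M/L)/(1/3) = (M/L). Setting this equal to 2.16/10 = 0.216 gives M = 0.216L.
Substituting into q = 45: 3·L^(1/3)·(0.216L)^(1/3) = 45.
Solving, L = 125 and M = 27.

L* = 125, M* = 27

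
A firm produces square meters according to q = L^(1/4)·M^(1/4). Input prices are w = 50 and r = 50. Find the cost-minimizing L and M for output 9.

L* = 81, M* = 81

Cost minimization requires the marginal rate of technical substitution to equal the input-price ratio: MP_L/MP_M = w/r.
Here MP_L/MP_M = (1/4)·(M/L)/(1/4) = (M/L). Setting this equal to 50/50 = 1 gives M = L.
Substituting into q = 9: L^(1/4)·(L)^(1/4) = 9.
Solving, L = 81 and M = 81.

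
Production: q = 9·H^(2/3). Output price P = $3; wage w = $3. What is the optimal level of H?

MP_H = (2/3)·9·H^(-1/3) = 6·H^(-1/3).
Profit maximization for a price taker requires P·MP_H = w: 3·6·H^(-1/3) = 3.
So H^(-1/3) = 1/6, which gives H = 216.

H* = 216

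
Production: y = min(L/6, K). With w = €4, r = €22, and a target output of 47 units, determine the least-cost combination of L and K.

With a fixed-proportions technology, the cost-minimizing bundle uses no slack in either input: L/6 = K = y.
So L = 6·47 = 282 and K = 47.

L* = 282, K* = 47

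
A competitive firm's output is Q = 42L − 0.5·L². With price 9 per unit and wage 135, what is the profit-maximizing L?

L* = 27

The marginal product of L is MP_L = 42 − L.
A price-taking firm hires until the value of the marginal product equals the wage: P·MP_L = w, so 9·(42 − L) = 135.
Then 42 − L = 15, giving L = 27.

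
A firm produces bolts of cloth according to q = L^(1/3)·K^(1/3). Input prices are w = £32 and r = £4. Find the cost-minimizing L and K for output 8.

Cost minimization requires the marginal rate of technical substitution to equal the input-price ratio: MP_L/MP_K = w/r.
Here MP_L/MP_K = (1/3)·(K/L)/(1/3) = (K/L). Setting this equal to 32/4 = 8 gives K = 8L.
Substituting into q = 8: L^(1/3)·(8L)^(1/3) = 8.
Solving, L = 8 and K = 64.

L* = 8, K* = 64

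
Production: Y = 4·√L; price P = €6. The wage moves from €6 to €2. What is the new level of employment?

L* = 36

From P·MP_L = w with MP_L = 2·L^(-1/2), the labor demand is L(w) = (12/w)^(2).
At w = 6: L = 4. At w = 2: L = 36.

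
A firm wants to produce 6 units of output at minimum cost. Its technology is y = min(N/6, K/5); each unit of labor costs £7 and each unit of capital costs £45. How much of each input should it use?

With a fixed-proportions technology, the cost-minimizing bundle uses no slack in either input: N/6 = K/5 = y.
So N = 6·6 = 36 and K = 5·6 = 30.

N* = 36, K* = 30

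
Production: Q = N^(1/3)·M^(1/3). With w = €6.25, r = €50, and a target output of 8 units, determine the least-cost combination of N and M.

Cost minimization requires the marginal rate of technical substitution to equal the input-price ratio: MP_N/MP_M = w/r.
Here MP_N/MP_M = (1/3)·(M/N)/(1/3) = (M/N). Setting this equal to 6.25/50 = 0.125 gives M = 0.125N.
Substituting into Q = 8: N^(1/3)·(0.125N)^(1/3) = 8.
Solving, N = 64 and M = 8.

N* = 64, M* = 8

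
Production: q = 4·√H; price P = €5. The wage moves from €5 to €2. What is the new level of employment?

From P·MP_H = w with MP_H = 2·H^(-1/2), the labor demand is H(w) = (10/w)^(2).
At w = 5: H = 4. At w = 2: H = 25.

H* = 25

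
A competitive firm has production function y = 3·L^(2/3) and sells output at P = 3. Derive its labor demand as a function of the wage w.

L(w) = 216/w³

MP_L = (2/3)·3·L^(-1/3) = 2·L^(-1/3).
Setting P·MP_L = w: 6·L^(-1/3) = w.
Solving for L: L^(-1/3) = w/6, so L = (6/w)^(3).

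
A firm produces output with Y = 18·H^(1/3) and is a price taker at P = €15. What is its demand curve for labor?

H(w) = (90/w)^(3/2)

MP_H = (1/3)·18·H^(-2/3) = 6·H^(-2/3).
Setting P·MP_H = w: 90·H^(-2/3) = w.
Solving for H: H^(-2/3) = w/90, so H = (90/w)^(3/2).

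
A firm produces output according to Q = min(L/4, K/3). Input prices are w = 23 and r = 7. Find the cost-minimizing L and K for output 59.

L* = 236, K* = 177

With a fixed-proportions technology, the cost-minimizing bundle uses no slack in either input: L/4 = K/3 = Q.
So L = 4·59 = 236 and K = 3·59 = 177.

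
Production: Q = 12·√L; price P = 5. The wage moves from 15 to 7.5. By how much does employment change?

ΔL = 12

From P·MP_L = w with MP_L = 6·L^(-1/2), the labor demand is L(w) = (30/w)^(2).
At w = 15: L = 4. At w = 7.5: L = 16.
ΔL = 16 − 4 = 12.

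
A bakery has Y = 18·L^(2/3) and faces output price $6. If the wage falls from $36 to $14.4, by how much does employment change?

From P·MP_L = w with MP_L = 12·L^(-1/3), the labor demand is L(w) = (72/w)^(3).
At w = 36: L = 8. At w = 14.4: L = 125.
ΔL = 125 − 8 = 117.

ΔL = 117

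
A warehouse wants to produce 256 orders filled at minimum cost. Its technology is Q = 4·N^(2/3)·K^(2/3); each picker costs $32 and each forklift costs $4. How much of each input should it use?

Cost minimization requires the marginal rate of technical substitution to equal the input-price ratio: MP_N/MP_K = w/r.
Here MP_N/MP_K = (2/3)·(K/N)/(2/3) = (K/N). Setting this equal to 32/4 = 8 gives K = 8N.
Substituting into Q = 256: 4·N^(2/3)·(8N)^(2/3) = 256.
Solving, N = 8 and K = 64.

N* = 8, K* = 64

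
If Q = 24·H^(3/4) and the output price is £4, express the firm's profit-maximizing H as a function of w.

H(w) = (72/w)^(4)

MP_H = (3/4)·24·H^(-1/4) = 18·H^(-1/4).
Setting P·MP_H = w: 72·H^(-1/4) = w.
Solving for H: H^(-1/4) = w/72, so H = (72/w)^(4).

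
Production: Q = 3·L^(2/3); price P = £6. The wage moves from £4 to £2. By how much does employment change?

From P·MP_L = w with MP_L = 2·L^(-1/3), the labor demand is L(w) = (12/w)^(3).
At w = 4: L = 27. At w = 2: L = 216.
ΔL = 216 − 27 = 189.

ΔL = 189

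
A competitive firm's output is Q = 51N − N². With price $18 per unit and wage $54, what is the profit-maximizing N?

The marginal product of N is MP_N = 51 − 2N.
A price-taking firm hires until the value of the marginal product equals the wage: P·MP_N = w, so 18·(51 − 2N) = 54.
Then 51 − 2N = 3, giving N = 24.

N* = 24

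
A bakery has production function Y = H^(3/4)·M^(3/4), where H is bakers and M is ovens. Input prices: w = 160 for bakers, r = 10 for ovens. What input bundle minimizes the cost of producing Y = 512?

H* = 16, M* = 256

Cost minimization requires the marginal rate of technical substitution to equal the input-price ratio: MP_H/MP_M = w/r.
Here MP_H/MP_M = (3/4)·(M/H)/(3/4) = (M/H). Setting this equal to 160/10 = 16 gives M = 16H.
Substituting into Y = 512: H^(3/4)·(16H)^(3/4) = 512.
Solving, H = 16 and M = 256.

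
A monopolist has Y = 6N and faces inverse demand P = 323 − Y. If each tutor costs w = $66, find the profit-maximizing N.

Marginal revenue from the inverse demand is MR = 323 − 2Y.
The marginal product is MP_N = 6.
A monopolist hires until marginal revenue product equals the wage: MR·MP_N = w.
(323 − 12N)·6 = 66, so N = 26.

N* = 26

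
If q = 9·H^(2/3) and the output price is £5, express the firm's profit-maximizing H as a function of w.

H(w) = 27000/w³

MP_H = (2/3)·9·H^(-1/3) = 6·H^(-1/3).
Setting P·MP_H = w: 30·H^(-1/3) = w.
Solving for H: H^(-1/3) = w/30, so H = (30/w)^(3).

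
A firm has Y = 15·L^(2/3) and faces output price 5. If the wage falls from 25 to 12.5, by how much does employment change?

From P·MP_L = w with MP_L = 10·L^(-1/3), the labor demand is L(w) = (50/w)^(3).
At w = 25: L = 8. At w = 12.5: L = 64.
ΔL = 64 − 8 = 56.

ΔL = 56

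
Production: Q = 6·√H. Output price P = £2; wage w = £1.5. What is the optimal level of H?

MP_H = (1/2)·6·H^(-1/2) = 3·H^(-1/2).
Profit maximization for a price taker requires P·MP_H = w: 2·3·H^(-1/2) = 1.5.
So H^(-1/2) = 0.25, which gives H = 16.

H* = 16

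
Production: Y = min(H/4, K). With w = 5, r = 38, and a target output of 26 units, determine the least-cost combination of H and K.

H* = 104, K* = 26

With a fixed-proportions technology, the cost-minimizing bundle uses no slack in either input: H/4 = K = Y.
So H = 4·26 = 104 and K = 26.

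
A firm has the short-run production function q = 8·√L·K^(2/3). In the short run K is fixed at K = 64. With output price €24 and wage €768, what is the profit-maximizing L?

With K = 64, MP_L = (1/2)·8·L^(-1/2)·64^(2/3) = 64·L^(-1/2).
Profit maximization for a price taker requires P·MP_L = w: 24·64·L^(-1/2) = 768.
So L^(-1/2) = 0.5, which gives L = 4.

L* = 4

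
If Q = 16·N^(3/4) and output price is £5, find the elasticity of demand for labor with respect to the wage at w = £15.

ε = -4

MP_N = (3/4)·16·N^(-1/4), so P·MP_N = w gives 60·N^(-1/4) = w.
Solving, N(w) = (60/w)^(4). This is a constant-elasticity form: N ∝ w^(−4), so ε = −4.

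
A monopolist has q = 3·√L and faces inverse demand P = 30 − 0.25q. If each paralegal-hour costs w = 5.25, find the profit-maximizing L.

L* = 36

Marginal revenue from the inverse demand is MR = 30 − 0.5q.
The marginal product is MP_L = 1.5·L^(-1/2).
A monopolist hires until marginal revenue product equals the wage: MR·MP_L = w.
At L, q = 3·√L. Substituting and solving: (30 − 1.5·√L)·1.5·L^(-1/2) = 5.25 gives L = 36.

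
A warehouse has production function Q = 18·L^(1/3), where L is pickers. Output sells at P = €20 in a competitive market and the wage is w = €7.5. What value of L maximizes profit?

L* = 64

MP_L = (1/3)·18·L^(-2/3) = 6·L^(-2/3).
Profit maximization for a price taker requires P·MP_L = w: 20·6·L^(-2/3) = 7.5.
So L^(-2/3) = 0.0625, which gives L = 64.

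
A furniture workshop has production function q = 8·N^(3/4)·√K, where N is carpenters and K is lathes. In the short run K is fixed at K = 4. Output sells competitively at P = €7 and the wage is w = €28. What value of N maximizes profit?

N* = 81

With K = 4, MP_N = (3/4)·8·N^(-1/4)·4^(1/2) = 12·N^(-1/4).
Profit maximization for a price taker requires P·MP_N = w: 7·12·N^(-1/4) = 28.
So N^(-1/4) = 1/3, which gives N = 81.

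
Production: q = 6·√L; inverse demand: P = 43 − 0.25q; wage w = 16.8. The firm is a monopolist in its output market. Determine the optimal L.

L* = 25

Marginal revenue from the inverse demand is MR = 43 − 0.5q.
The marginal product is MP_L = 3·L^(-1/2).
A monopolist hires until marginal revenue product equals the wage: MR·MP_L = w.
At L, q = 6·√L. Substituting and solving: (43 − 3·√L)·3·L^(-1/2) = 16.8 gives L = 25.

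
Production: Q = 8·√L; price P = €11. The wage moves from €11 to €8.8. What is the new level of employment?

L* = 25

From P·MP_L = w with MP_L = 4·L^(-1/2), the labor demand is L(w) = (44/w)^(2).
At w = 11: L = 16. At w = 8.8: L = 25.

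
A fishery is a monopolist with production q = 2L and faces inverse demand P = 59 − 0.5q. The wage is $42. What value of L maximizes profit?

L* = 19

Marginal revenue from the inverse demand is MR = 59 − q.
The marginal product is MP_L = 2.
A monopolist hires until marginal revenue product equals the wage: MR·MP_L = w.
(59 − 2L)·2 = 42, so L = 19.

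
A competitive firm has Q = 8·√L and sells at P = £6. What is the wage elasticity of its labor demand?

ε = -2

MP_L = (1/2)·8·L^(-1/2), so P·MP_L = w gives 24·L^(-1/2) = w.
Solving, L(w) = (24/w)^(2). This is a constant-elasticity form: L ∝ w^(−2), so ε = −2.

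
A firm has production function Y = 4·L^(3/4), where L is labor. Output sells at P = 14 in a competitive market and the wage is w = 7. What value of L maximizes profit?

L* = 1296

MP_L = (3/4)·4·L^(-1/4) = 3·L^(-1/4).
Profit maximization for a price taker requires P·MP_L = w: 14·3·L^(-1/4) = 7.
So L^(-1/4) = 1/6, which gives L = 1296.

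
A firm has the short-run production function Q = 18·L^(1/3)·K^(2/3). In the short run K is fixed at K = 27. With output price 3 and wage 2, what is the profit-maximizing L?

L* = 729

With K = 27, MP_L = (1/3)·18·L^(-2/3)·27^(2/3) = 54·L^(-2/3).
Profit maximization for a price taker requires P·MP_L = w: 3·54·L^(-2/3) = 2.
So L^(-2/3) = 1/81, which gives L = 729.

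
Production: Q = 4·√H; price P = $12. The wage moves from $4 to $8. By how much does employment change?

From P·MP_H = w with MP_H = 2·H^(-1/2), the labor demand is H(w) = (24/w)^(2).
At w = 4: H = 36. At w = 8: H = 9.
ΔH = 9 − 36 = -27.

ΔH = -27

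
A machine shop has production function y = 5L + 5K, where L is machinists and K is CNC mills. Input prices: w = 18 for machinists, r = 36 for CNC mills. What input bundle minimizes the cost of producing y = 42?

The inputs are perfect substitutes, so the firm uses whichever has the lower cost per unit of output.
Cost per unit of output via L is w/5 = 3.6; via K it is r/5 = 7.2. L is cheaper.
Producing y = 42 with L alone: L = 8.4, K = 0.

L* = 8.4, K* = 0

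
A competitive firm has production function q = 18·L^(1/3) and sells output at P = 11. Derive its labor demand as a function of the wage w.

L(w) = (66/w)^(3/2)

MP_L = (1/3)·18·L^(-2/3) = 6·L^(-2/3).
Setting P·MP_L = w: 66·L^(-2/3) = w.
Solving for L: L^(-2/3) = w/66, so L = (66/w)^(3/2).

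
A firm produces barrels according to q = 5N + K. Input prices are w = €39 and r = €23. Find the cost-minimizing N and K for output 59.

N* = 11.8, K* = 0

The inputs are perfect substitutes, so the firm uses whichever has the lower cost per unit of output.
Cost per unit of output via N is 7.8; via K it is 23. N is cheaper.
Producing q = 59 with N alone: N = 11.8, K = 0.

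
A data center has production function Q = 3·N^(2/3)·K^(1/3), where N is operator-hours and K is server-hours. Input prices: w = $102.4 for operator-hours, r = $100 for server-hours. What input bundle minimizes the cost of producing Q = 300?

N* = 125, K* = 64

Cost minimization requires the marginal rate of technical substitution to equal the input-price ratio: MP_N/MP_K = w/r.
Here MP_N/MP_K = (2/3)·(K/N)/(1/3) = 2·(K/N). Setting this equal to 102.4/100 = 1.024 gives K = 0.512N.
Substituting into Q = 300: 3·N^(2/3)·(0.512N)^(1/3) = 300.
Solving, N = 125 and K = 64.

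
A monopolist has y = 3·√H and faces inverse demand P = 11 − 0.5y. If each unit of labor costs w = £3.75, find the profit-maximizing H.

Marginal revenue from the inverse demand is MR = 11 − y.
The marginal product is MP_H = 1.5·H^(-1/2).
A monopolist hires until marginal revenue product equals the wage: MR·MP_H = w.
At H, y = 3·√H. Substituting and solving: (11 − 3·√H)·1.5·H^(-1/2) = 3.75 gives H = 4.

H* = 4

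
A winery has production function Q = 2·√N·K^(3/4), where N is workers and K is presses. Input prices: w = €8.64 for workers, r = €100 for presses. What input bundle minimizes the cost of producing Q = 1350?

N* = 625, K* = 81

Cost minimization requires the marginal rate of technical substitution to equal the input-price ratio: MP_N/MP_K = w/r.
Here MP_N/MP_K = (1/2)·(K/N)/(3/4) = (2/3)·(K/N). Setting this equal to 8.64/100 = 0.0864 gives K = 0.1296N.
Substituting into Q = 1350: 2·N^(1/2)·(0.1296N)^(3/4) = 1350.
Solving, N = 625 and K = 81.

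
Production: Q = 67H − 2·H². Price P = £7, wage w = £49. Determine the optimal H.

H* = 15

The marginal product of H is MP_H = 67 − 4H.
A price-taking firm hires until the value of the marginal product equals the wage: P·MP_H = w, so 7·(67 − 4H) = 49.
Then 67 − 4H = 7, giving H = 15.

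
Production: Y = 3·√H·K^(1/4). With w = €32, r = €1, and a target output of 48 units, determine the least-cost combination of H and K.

Cost minimization requires the marginal rate of technical substitution to equal the input-price ratio: MP_H/MP_K = w/r.
Here MP_H/MP_K = (1/2)·(K/H)/(1/4) = 2·(K/H). Setting this equal to 32/1 = 32 gives K = 16H.
Substituting into Y = 48: 3·H^(1/2)·(16H)^(1/4) = 48.
Solving, H = 16 and K = 256.

H* = 16, K* = 256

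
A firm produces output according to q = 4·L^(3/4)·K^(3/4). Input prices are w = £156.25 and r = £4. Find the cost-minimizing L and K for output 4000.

Cost minimization requires the marginal rate of technical substitution to equal the input-price ratio: MP_L/MP_K = w/r.
Here MP_L/MP_K = (3/4)·(K/L)/(3/4) = (K/L). Setting this equal to 156.25/4 = 39.0625 gives K = 39.0625L.
Substituting into q = 4000: 4·L^(3/4)·(39.0625L)^(3/4) = 4000.
Solving, L = 16 and K = 625.

L* = 16, K* = 625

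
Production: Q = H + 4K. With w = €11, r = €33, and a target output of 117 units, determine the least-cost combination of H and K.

The inputs are perfect substitutes, so the firm uses whichever has the lower cost per unit of output.
Cost per unit of output via H is 11; via K it is 8.25. K is cheaper.
Producing Q = 117 with K alone: H = 0, K = 29.25.

H* = 0, K* = 29.25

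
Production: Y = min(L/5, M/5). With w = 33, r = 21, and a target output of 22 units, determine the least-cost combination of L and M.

L* = 110, M* = 110

With a fixed-proportions technology, the cost-minimizing bundle uses no slack in either input: L/5 = M/5 = Y.
So L = 5·22 = 110 and M = 5·22 = 110.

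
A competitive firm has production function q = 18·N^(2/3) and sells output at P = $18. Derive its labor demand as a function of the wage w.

N(w) = (216/w)^(3)

MP_N = (2/3)·18·N^(-1/3) = 12·N^(-1/3).
Setting P·MP_N = w: 216·N^(-1/3) = w.
Solving for N: N^(-1/3) = w/216, so N = (216/w)^(3).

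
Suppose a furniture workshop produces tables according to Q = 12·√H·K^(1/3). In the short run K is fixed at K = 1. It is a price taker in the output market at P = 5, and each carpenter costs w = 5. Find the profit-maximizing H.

With K = 1, MP_H = (1/2)·12·H^(-1/2)·1^(1/3) = 6·H^(-1/2).
Profit maximization for a price taker requires P·MP_H = w: 5·6·H^(-1/2) = 5.
So H^(-1/2) = 1/6, which gives H = 36.

H* = 36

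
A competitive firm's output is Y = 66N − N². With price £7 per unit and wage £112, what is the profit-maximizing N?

N* = 25

The marginal product of N is MP_N = 66 − 2N.
A price-taking firm hires until the value of the marginal product equals the wage: P·MP_N = w, so 7·(66 − 2N) = 112.
Then 66 − 2N = 16, giving N = 25.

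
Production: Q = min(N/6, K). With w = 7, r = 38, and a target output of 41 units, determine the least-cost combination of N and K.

With a fixed-proportions technology, the cost-minimizing bundle uses no slack in either input: N/6 = K = Q.
So N = 6·41 = 246 and K = 41.

N* = 246, K* = 41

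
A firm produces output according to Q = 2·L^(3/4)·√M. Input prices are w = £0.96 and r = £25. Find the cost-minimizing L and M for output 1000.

Cost minimization requires the marginal rate of technical substitution to equal the input-price ratio: MP_L/MP_M = w/r.
Here MP_L/MP_M = (3/4)·(M/L)/(1/2) = 1.5·(M/L). Setting this equal to 0.96/25 = 0.0384 gives M = 0.0256L.
Substituting into Q = 1000: 2·L^(3/4)·(0.0256L)^(1/2) = 1000.
Solving, L = 625 and M = 16.

L* = 625, M* = 16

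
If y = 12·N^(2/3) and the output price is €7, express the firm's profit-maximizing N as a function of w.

N(w) = 175616/w³

MP_N = (2/3)·12·N^(-1/3) = 8·N^(-1/3).
Setting P·MP_N = w: 56·N^(-1/3) = w.
Solving for N: N^(-1/3) = w/56, so N = (56/w)^(3).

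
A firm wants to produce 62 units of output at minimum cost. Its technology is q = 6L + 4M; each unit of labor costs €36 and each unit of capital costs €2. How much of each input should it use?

L* = 0, M* = 15.5

The inputs are perfect substitutes, so the firm uses whichever has the lower cost per unit of output.
Cost per unit of output via L is w/6 = 6; via M it is r/4 = 0.5. M is cheaper.
Producing q = 62 with M alone: L = 0, M = 15.5.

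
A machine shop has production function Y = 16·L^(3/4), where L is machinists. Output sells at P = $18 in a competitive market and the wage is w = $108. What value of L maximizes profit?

MP_L = (3/4)·16·L^(-1/4) = 12·L^(-1/4).
Profit maximization for a price taker requires P·MP_L = w: 18·12·L^(-1/4) = 108.
So L^(-1/4) = 0.5, which gives L = 16.

L* = 16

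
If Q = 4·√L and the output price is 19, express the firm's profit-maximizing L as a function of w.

L(w) = 1444/w²

MP_L = (1/2)·4·L^(-1/2) = 2·L^(-1/2).
Setting P·MP_L = w: 38·L^(-1/2) = w.
Solving for L: L^(-1/2) = w/38, so L = (38/w)^(2).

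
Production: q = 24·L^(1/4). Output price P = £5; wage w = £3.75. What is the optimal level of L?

L* = 16

MP_L = (1/4)·24·L^(-3/4) = 6·L^(-3/4).
Profit maximization for a price taker requires P·MP_L = w: 5·6·L^(-3/4) = 3.75.
So L^(-3/4) = 0.125, which gives L = 16.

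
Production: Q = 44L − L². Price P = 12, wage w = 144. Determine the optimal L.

The marginal product of L is MP_L = 44 − 2L.
A price-taking firm hires until the value of the marginal product equals the wage: P·MP_L = w, so 12·(44 − 2L) = 144.
Then 44 − 2L = 12, giving L = 16.

L* = 16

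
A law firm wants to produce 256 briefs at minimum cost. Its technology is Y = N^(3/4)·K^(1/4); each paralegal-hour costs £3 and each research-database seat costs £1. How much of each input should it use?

Cost minimization requires the marginal rate of technical substitution to equal the input-price ratio: MP_N/MP_K = w/r.
Here MP_N/MP_K = (3/4)·(K/N)/(1/4) = 3·(K/N). Setting this equal to 3/1 = 3 gives K = N.
Substituting into Y = 256: N^(3/4)·(N)^(1/4) = 256.
Solving, N = 256 and K = 256.

N* = 256, K* = 256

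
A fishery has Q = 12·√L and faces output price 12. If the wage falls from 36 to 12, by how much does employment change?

ΔL = 32

From P·MP_L = w with MP_L = 6·L^(-1/2), the labor demand is L(w) = (72/w)^(2).
At w = 36: L = 4. At w = 12: L = 36.
ΔL = 36 − 4 = 32.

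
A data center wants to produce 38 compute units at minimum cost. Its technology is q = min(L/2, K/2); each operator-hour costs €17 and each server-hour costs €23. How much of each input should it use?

With a fixed-proportions technology, the cost-minimizing bundle uses no slack in either input: L/2 = K/2 = q.
So L = 2·38 = 76 and K = 2·38 = 76.

L* = 76, K* = 76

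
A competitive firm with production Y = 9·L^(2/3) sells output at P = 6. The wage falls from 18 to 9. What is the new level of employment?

From P·MP_L = w with MP_L = 6·L^(-1/3), the labor demand is L(w) = (36/w)^(3).
At w = 18: L = 8. At w = 9: L = 64.

L* = 64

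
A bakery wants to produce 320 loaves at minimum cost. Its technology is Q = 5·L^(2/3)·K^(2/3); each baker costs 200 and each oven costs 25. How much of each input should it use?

L* = 8, K* = 64

Cost minimization requires the marginal rate of technical substitution to equal the input-price ratio: MP_L/MP_K = w/r.
Here MP_L/MP_K = (2/3)·(K/L)/(2/3) = (K/L). Setting this equal to 200/25 = 8 gives K = 8L.
Substituting into Q = 320: 5·L^(2/3)·(8L)^(2/3) = 320.
Solving, L = 8 and K = 64.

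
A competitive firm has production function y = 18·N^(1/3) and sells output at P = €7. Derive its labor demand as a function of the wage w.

N(w) = (42/w)^(3/2)

MP_N = (1/3)·18·N^(-2/3) = 6·N^(-2/3).
Setting P·MP_N = w: 42·N^(-2/3) = w.
Solving for N: N^(-2/3) = w/42, so N = (42/w)^(3/2).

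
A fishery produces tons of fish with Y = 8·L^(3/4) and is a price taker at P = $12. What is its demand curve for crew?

L(w) = (72/w)^(4)

MP_L = (3/4)·8·L^(-1/4) = 6·L^(-1/4).
Setting P·MP_L = w: 72·L^(-1/4) = w.
Solving for L: L^(-1/4) = w/72, so L = (72/w)^(4).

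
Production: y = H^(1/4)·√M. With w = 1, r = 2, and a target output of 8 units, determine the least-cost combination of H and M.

Cost minimization requires the marginal rate of technical substitution to equal the input-price ratio: MP_H/MP_M = w/r.
Here MP_H/MP_M = (1/4)·(M/H)/(1/2) = 0.5·(M/H). Setting this equal to 1/2 = 0.5 gives M = H.
Substituting into y = 8: H^(1/4)·(H)^(1/2) = 8.
Solving, H = 16 and M = 16.

H* = 16, M* = 16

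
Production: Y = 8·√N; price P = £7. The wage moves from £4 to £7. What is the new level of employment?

From P·MP_N = w with MP_N = 4·N^(-1/2), the labor demand is N(w) = (28/w)^(2).
At w = 4: N = 49. At w = 7: N = 16.

N* = 16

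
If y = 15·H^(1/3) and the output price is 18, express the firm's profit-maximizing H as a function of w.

MP_H = (1/3)·15·H^(-2/3) = 5·H^(-2/3).
Setting P·MP_H = w: 90·H^(-2/3) = w.
Solving for H: H^(-2/3) = w/90, so H = (90/w)^(3/2).

H(w) = (90/w)^(3/2)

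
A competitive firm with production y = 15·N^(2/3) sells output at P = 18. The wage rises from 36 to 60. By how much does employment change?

ΔN = -98

From P·MP_N = w with MP_N = 10·N^(-1/3), the labor demand is N(w) = (180/w)^(3).
At w = 36: N = 125. At w = 60: N = 27.
ΔN = 27 − 125 = -98.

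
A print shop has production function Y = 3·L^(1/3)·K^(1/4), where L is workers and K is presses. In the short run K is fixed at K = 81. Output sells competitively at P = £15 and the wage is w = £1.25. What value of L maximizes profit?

With K = 81, MP_L = (1/3)·3·L^(-2/3)·81^(1/4) = 3·L^(-2/3).
Profit maximization for a price taker requires P·MP_L = w: 15·3·L^(-2/3) = 1.25.
So L^(-2/3) = 1/36, which gives L = 216.

L* = 216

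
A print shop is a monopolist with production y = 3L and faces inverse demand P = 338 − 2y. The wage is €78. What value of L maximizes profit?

L* = 26

Marginal revenue from the inverse demand is MR = 338 − 4y.
The marginal product is MP_L = 3.
A monopolist hires until marginal revenue product equals the wage: MR·MP_L = w.
(338 − 12L)·3 = 78, so L = 26.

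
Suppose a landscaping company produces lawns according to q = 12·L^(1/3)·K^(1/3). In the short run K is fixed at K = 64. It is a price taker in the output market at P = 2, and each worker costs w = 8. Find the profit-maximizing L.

L* = 8

With K = 64, MP_L = (1/3)·12·L^(-2/3)·64^(1/3) = 16·L^(-2/3).
Profit maximization for a price taker requires P·MP_L = w: 2·16·L^(-2/3) = 8.
So L^(-2/3) = 0.25, which gives L = 8.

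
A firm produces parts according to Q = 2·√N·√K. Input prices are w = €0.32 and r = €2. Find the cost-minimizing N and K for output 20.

N* = 25, K* = 4

Cost minimization requires the marginal rate of technical substitution to equal the input-price ratio: MP_N/MP_K = w/r.
Here MP_N/MP_K = (1/2)·(K/N)/(1/2) = (K/N). Setting this equal to 0.32/2 = 0.16 gives K = 0.16N.
Substituting into Q = 20: 2·N^(1/2)·(0.16N)^(1/2) = 20.
Solving, N = 25 and K = 4.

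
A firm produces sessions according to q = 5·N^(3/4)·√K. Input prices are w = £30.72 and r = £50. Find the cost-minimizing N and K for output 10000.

Cost minimization requires the marginal rate of technical substitution to equal the input-price ratio: MP_N/MP_K = w/r.
Here MP_N/MP_K = (3/4)·(K/N)/(1/2) = 1.5·(K/N). Setting this equal to 30.72/50 = 0.6144 gives K = 0.4096N.
Substituting into q = 10000: 5·N^(3/4)·(0.4096N)^(1/2) = 10000.
Solving, N = 625 and K = 256.

N* = 625, K* = 256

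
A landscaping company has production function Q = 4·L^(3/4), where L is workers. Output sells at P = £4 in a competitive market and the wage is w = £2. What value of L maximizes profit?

L* = 1296

MP_L = (3/4)·4·L^(-1/4) = 3·L^(-1/4).
Profit maximization for a price taker requires P·MP_L = w: 4·3·L^(-1/4) = 2.
So L^(-1/4) = 1/6, which gives L = 1296.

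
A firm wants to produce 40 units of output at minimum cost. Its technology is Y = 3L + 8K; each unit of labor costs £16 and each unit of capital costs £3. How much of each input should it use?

L* = 0, K* = 5

The inputs are perfect substitutes, so the firm uses whichever has the lower cost per unit of output.
Cost per unit of output via L is w/3 = 16/3; via K it is r/8 = 0.375. K is cheaper.
Producing Y = 40 with K alone: L = 0, K = 5.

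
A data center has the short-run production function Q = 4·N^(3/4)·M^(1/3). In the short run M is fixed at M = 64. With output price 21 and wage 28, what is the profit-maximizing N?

N* = 6561

With M = 64, MP_N = (3/4)·4·N^(-1/4)·64^(1/3) = 12·N^(-1/4).
Profit maximization for a price taker requires P·MP_N = w: 21·12·N^(-1/4) = 28.
So N^(-1/4) = 1/9, which gives N = 6561.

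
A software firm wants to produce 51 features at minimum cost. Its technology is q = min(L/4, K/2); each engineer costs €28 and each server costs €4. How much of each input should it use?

L* = 204, K* = 102

With a fixed-proportions technology, the cost-minimizing bundle uses no slack in either input: L/4 = K/2 = q.
So L = 4·51 = 204 and K = 2·51 = 102.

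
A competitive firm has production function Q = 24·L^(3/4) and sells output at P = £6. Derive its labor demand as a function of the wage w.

MP_L = (3/4)·24·L^(-1/4) = 18·L^(-1/4).
Setting P·MP_L = w: 108·L^(-1/4) = w.
Solving for L: L^(-1/4) = w/108, so L = (108/w)^(4).

L(w) = (108/w)^(4)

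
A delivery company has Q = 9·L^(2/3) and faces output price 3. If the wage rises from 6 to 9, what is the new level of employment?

From P·MP_L = w with MP_L = 6·L^(-1/3), the labor demand is L(w) = (18/w)^(3).
At w = 6: L = 27. At w = 9: L = 8.

L* = 8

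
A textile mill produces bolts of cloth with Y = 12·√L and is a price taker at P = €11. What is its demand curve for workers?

MP_L = (1/2)·12·L^(-1/2) = 6·L^(-1/2).
Setting P·MP_L = w: 66·L^(-1/2) = w.
Solving for L: L^(-1/2) = w/66, so L = (66/w)^(2).

L(w) = 4356/w²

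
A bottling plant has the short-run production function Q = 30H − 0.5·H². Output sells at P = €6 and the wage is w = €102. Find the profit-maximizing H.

The marginal product of H is MP_H = 30 − H.
A price-taking firm hires until the value of the marginal product equals the wage: P·MP_H = w, so 6·(30 − H) = 102.
Then 30 − H = 17, giving H = 13.

H* = 13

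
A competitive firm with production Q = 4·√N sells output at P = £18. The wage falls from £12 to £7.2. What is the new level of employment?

From P·MP_N = w with MP_N = 2·N^(-1/2), the labor demand is N(w) = (36/w)^(2).
At w = 12: N = 9. At w = 7.2: N = 25.

N* = 25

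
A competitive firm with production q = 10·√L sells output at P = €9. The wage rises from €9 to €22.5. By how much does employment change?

ΔL = -21

From P·MP_L = w with MP_L = 5·L^(-1/2), the labor demand is L(w) = (45/w)^(2).
At w = 9: L = 25. At w = 22.5: L = 4.
ΔL = 4 − 25 = -21.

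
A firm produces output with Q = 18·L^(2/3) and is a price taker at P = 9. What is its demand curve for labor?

MP_L = (2/3)·18·L^(-1/3) = 12·L^(-1/3).
Setting P·MP_L = w: 108·L^(-1/3) = w.
Solving for L: L^(-1/3) = w/108, so L = (108/w)^(3).

L(w) = 1259712/w³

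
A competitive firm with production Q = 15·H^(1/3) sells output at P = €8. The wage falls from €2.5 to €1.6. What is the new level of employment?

From P·MP_H = w with MP_H = 5·H^(-2/3), the labor demand is H(w) = (40/w)^(3/2).
At w = 2.5: H = 64. At w = 1.6: H = 125.

H* = 125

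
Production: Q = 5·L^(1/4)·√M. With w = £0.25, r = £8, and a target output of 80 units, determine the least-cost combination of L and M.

L* = 256, M* = 16

Cost minimization requires the marginal rate of technical substitution to equal the input-price ratio: MP_L/MP_M = w/r.
Here MP_L/MP_M = (1/4)·(M/L)/(1/2) = 0.5·(M/L). Setting this equal to 0.25/8 = 0.03125 gives M = 0.0625L.
Substituting into Q = 80: 5·L^(1/4)·(0.0625L)^(1/2) = 80.
Solving, L = 256 and M = 16.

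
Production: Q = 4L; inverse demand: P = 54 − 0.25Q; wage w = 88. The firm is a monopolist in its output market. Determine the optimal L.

L* = 16

Marginal revenue from the inverse demand is MR = 54 − 0.5Q.
The marginal product is MP_L = 4.
A monopolist hires until marginal revenue product equals the wage: MR·MP_L = w.
(54 − 2L)·4 = 88, so L = 16.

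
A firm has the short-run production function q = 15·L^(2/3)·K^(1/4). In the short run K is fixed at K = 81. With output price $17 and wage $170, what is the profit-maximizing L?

With K = 81, MP_L = (2/3)·15·L^(-1/3)·81^(1/4) = 30·L^(-1/3).
Profit maximization for a price taker requires P·MP_L = w: 17·30·L^(-1/3) = 170.
So L^(-1/3) = 1/3, which gives L = 27.

L* = 27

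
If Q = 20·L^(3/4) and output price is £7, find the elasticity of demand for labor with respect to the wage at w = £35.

MP_L = (3/4)·20·L^(-1/4), so P·MP_L = w gives 105·L^(-1/4) = w.
Solving, L(w) = (105/w)^(4). This is a constant-elasticity form: L ∝ w^(−4), so ε = −4.

ε = -4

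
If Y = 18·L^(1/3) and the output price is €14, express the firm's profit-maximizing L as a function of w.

L(w) = (84/w)^(3/2)

MP_L = (1/3)·18·L^(-2/3) = 6·L^(-2/3).
Setting P·MP_L = w: 84·L^(-2/3) = w.
Solving for L: L^(-2/3) = w/84, so L = (84/w)^(3/2).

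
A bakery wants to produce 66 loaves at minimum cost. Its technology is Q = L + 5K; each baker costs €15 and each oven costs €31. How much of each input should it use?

The inputs are perfect substitutes, so the firm uses whichever has the lower cost per unit of output.
Cost per unit of output via L is 15; via K it is 6.2. K is cheaper.
Producing Q = 66 with K alone: L = 0, K = 13.2.

L* = 0, K* = 13.2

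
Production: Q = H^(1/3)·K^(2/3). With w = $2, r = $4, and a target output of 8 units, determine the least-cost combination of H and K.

H* = 8, K* = 8

Cost minimization requires the marginal rate of technical substitution to equal the input-price ratio: MP_H/MP_K = w/r.
Here MP_H/MP_K = (1/3)·(K/H)/(2/3) = 0.5·(K/H). Setting this equal to 2/4 = 0.5 gives K = H.
Substituting into Q = 8: H^(1/3)·(H)^(2/3) = 8.
Solving, H = 8 and K = 8.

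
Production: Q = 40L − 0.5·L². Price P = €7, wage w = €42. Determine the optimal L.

L* = 34

The marginal product of L is MP_L = 40 − L.
A price-taking firm hires until the value of the marginal product equals the wage: P·MP_L = w, so 7·(40 − L) = 42.
Then 40 − L = 6, giving L = 34.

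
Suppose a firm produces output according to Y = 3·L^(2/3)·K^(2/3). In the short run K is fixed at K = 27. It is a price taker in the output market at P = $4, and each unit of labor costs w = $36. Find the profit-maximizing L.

With K = 27, MP_L = (2/3)·3·L^(-1/3)·27^(2/3) = 18·L^(-1/3).
Profit maximization for a price taker requires P·MP_L = w: 4·18·L^(-1/3) = 36.
So L^(-1/3) = 0.5, which gives L = 8.

L* = 8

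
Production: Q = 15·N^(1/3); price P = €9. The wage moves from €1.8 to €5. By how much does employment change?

From P·MP_N = w with MP_N = 5·N^(-2/3), the labor demand is N(w) = (45/w)^(3/2).
At w = 1.8: N = 125. At w = 5: N = 27.
ΔN = 27 − 125 = -98.

ΔN = -98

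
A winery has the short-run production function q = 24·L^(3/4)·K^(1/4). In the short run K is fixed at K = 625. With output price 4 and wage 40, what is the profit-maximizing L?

With K = 625, MP_L = (3/4)·24·L^(-1/4)·625^(1/4) = 90·L^(-1/4).
Profit maximization for a price taker requires P·MP_L = w: 4·90·L^(-1/4) = 40.
So L^(-1/4) = 1/9, which gives L = 6561.

L* = 6561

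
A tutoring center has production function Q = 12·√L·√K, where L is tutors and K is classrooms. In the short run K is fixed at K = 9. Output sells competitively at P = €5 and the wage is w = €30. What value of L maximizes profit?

L* = 9

With K = 9, MP_L = (1/2)·12·L^(-1/2)·9^(1/2) = 18·L^(-1/2).
Profit maximization for a price taker requires P·MP_L = w: 5·18·L^(-1/2) = 30.
So L^(-1/2) = 1/3, which gives L = 9.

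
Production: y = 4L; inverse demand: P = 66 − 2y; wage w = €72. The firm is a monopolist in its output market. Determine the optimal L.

L* = 3

Marginal revenue from the inverse demand is MR = 66 − 4y.
The marginal product is MP_L = 4.
A monopolist hires until marginal revenue product equals the wage: MR·MP_L = w.
(66 − 16L)·4 = 72, so L = 3.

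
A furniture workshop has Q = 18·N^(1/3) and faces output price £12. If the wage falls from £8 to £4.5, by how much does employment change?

From P·MP_N = w with MP_N = 6·N^(-2/3), the labor demand is N(w) = (72/w)^(3/2).
At w = 8: N = 27. At w = 4.5: N = 64.
ΔN = 64 − 27 = 37.

ΔN = 37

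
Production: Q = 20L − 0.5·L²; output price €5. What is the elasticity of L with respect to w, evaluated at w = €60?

From P·MP_L = w with MP_L = 20 − L, labor demand is L(w) = 20 − w/5.
dL/dw = −1/(5) = -0.2.
At w = 60, L = 8, so ε = (dL/dw)·(w/L) = (-0.2)·(60/8) = -1.5.

ε = -1.5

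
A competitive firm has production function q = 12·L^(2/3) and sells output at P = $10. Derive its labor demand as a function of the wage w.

MP_L = (2/3)·12·L^(-1/3) = 8·L^(-1/3).
Setting P·MP_L = w: 80·L^(-1/3) = w.
Solving for L: L^(-1/3) = w/80, so L = (80/w)^(3).

L(w) = 512000/w³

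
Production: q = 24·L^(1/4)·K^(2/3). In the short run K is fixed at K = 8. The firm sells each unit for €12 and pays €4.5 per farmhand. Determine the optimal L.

L* = 256

With K = 8, MP_L = (1/4)·24·L^(-3/4)·8^(2/3) = 24·L^(-3/4).
Profit maximization for a price taker requires P·MP_L = w: 12·24·L^(-3/4) = 4.5.
So L^(-3/4) = 0.015625, which gives L = 256.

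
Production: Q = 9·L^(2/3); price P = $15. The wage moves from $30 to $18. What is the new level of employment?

From P·MP_L = w with MP_L = 6·L^(-1/3), the labor demand is L(w) = (90/w)^(3).
At w = 30: L = 27. At w = 18: L = 125.

L* = 125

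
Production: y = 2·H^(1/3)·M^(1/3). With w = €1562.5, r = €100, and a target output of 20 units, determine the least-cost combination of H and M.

Cost minimization requires the marginal rate of technical substitution to equal the input-price ratio: MP_H/MP_M = w/r.
Here MP_H/MP_M = (1/3)·(M/H)/(1/3) = (M/H). Setting this equal to 1562.5/100 = 15.625 gives M = 15.625H.
Substituting into y = 20: 2·H^(1/3)·(15.625H)^(1/3) = 20.
Solving, H = 8 and M = 125.

H* = 8, M* = 125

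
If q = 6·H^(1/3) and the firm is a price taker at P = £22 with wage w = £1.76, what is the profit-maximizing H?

MP_H = (1/3)·6·H^(-2/3) = 2·H^(-2/3).
Profit maximization for a price taker requires P·MP_H = w: 22·2·H^(-2/3) = 1.76.
So H^(-2/3) = 0.04, which gives H = 125.

H* = 125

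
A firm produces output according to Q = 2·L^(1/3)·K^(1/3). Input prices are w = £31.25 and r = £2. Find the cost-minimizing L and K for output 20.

Cost minimization requires the marginal rate of technical substitution to equal the input-price ratio: MP_L/MP_K = w/r.
Here MP_L/MP_K = (1/3)·(K/L)/(1/3) = (K/L). Setting this equal to 31.25/2 = 15.625 gives K = 15.625L.
Substituting into Q = 20: 2·L^(1/3)·(15.625L)^(1/3) = 20.
Solving, L = 8 and K = 125.

L* = 8, K* = 125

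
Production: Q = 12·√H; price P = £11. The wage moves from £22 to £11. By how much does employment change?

ΔH = 27

From P·MP_H = w with MP_H = 6·H^(-1/2), the labor demand is H(w) = (66/w)^(2).
At w = 22: H = 9. At w = 11: H = 36.
ΔH = 36 − 9 = 27.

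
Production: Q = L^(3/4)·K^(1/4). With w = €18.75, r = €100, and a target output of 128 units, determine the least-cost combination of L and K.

Cost minimization requires the marginal rate of technical substitution to equal the input-price ratio: MP_L/MP_K = w/r.
Here MP_L/MP_K = (3/4)·(K/L)/(1/4) = 3·(K/L). Setting this equal to 18.75/100 = 0.1875 gives K = 0.0625L.
Substituting into Q = 128: L^(3/4)·(0.0625L)^(1/4) = 128.
Solving, L = 256 and K = 16.

L* = 256, K* = 16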